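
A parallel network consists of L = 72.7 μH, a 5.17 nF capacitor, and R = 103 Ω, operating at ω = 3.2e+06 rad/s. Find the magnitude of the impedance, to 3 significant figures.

64.0 Ω

X_L = ωL = 233 Ω
X_C = 1/(ωC) = 60.4 Ω
Parallel: admittances add. Y = 1/R + 1/(jωL) + jωC
Y = (0.00971 + j0.0122) S
|Y| = 0.0156 S → |Z| = 1/|Y| = 64.0 Ω, ∠Z = −∠Y = -51.6°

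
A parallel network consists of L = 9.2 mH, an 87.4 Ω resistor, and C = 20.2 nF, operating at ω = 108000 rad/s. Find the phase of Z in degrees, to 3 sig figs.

X_L = ωL = 994 Ω
X_C = 1/(ωC) = 458 Ω
Parallel: admittances add. Y = 1/R + 1/(jωL) + jωC
Y = (0.0114 + j0.00118) S
|Y| = 0.0115 S → |Z| = 1/|Y| = 86.9 Ω, ∠Z = −∠Y = -5.86°

-5.86°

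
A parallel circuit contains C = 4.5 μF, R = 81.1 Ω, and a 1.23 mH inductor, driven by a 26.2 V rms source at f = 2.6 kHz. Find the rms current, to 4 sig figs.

701.0 mA

ω = 2πf = 16340 rad/s
X_L = ωL = 20.09 Ω
X_C = 1/(ωC) = 13.60 Ω
Parallel: admittances add. Y = 1/R + 1/(jωL) + jωC
Y = (0.01233 + j0.02375) S
|Y| = 0.02676 S → |Z| = 1/|Y| = 37.37 Ω, ∠Z = −∠Y = -62.56°
I = V/|Z| = 26.2/37.37 = 701.0 mA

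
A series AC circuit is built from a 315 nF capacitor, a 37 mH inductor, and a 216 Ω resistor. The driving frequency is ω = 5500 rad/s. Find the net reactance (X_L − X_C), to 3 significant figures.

-374 Ω

X_L = ωL = 204 Ω
X_C = 1/(ωC) = 577 Ω
X = 204 − 577 = -374 Ω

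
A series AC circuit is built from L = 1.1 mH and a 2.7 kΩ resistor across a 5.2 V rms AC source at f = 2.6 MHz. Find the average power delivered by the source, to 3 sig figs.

221 μW

ω = 2πf = 1.634e+07 rad/s
X_L = ωL = 18000 Ω
Z = 2700 + j18000 Ω
|Z| = √(2700² + 18000²) = 18200 Ω
∠Z = arctan(18000/2700) = 81.5°
I = V/|Z| = 286 μA
P = VI cos φ = 5.2 × 0.000286 × cos(81.5°) = 221 μW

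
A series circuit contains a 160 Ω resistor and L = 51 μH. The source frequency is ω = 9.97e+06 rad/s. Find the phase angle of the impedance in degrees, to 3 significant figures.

X_L = ωL = 508 Ω
Z = 160 + j508 Ω
|Z| = √(160² + 508²) = 533 Ω
∠Z = arctan(508/160) = 72.5°

72.5°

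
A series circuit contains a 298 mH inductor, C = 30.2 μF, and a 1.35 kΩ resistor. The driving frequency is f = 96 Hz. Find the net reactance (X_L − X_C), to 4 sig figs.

124.9 Ω

ω = 2πf = 603.2 rad/s
X_L = ωL = 179.7 Ω
X_C = 1/(ωC) = 54.90 Ω
X = 179.7 − 54.90 = 124.9 Ω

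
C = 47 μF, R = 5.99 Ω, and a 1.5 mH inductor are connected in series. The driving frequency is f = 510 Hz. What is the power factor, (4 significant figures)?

ω = 2πf = 3204 rad/s
X_L = ωL = 4.807 Ω
X_C = 1/(ωC) = 6.640 Ω
Net reactance X = X_L − X_C = -1.833 Ω
Z = 5.990 − j1.833 Ω
|Z| = √(5.990² + 1.833²) = 6.264 Ω
∠Z = arctan(-1.833/5.990) = -17.02°
cos φ = cos(-17.02°) = 0.9562

0.9562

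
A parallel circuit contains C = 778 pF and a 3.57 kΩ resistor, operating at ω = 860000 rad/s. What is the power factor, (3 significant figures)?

0.386

X_C = 1/(ωC) = 1490 Ω
Parallel: admittances add. Y = 1/R + jωC
Y = (0.000280 + j0.000669) S
|Y| = 0.000725 S → |Z| = 1/|Y| = 1380 Ω, ∠Z = −∠Y = -67.3°
cos φ = cos(-67.3°) = 0.386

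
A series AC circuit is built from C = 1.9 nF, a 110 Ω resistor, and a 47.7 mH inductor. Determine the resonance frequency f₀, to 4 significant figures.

ω₀ = 1/√(LC) = 1/√(0.0477 × 1.9e-09) = 105000 rad/s
f₀ = ω₀/(2π) = 16.72 kHz

16.72 kHz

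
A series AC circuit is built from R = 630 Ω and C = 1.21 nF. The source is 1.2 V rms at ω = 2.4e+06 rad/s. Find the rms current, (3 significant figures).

1.67 mA

X_C = 1/(ωC) = 344 Ω
Z = 630 − j344 Ω
|Z| = √(630² + 344²) = 718 Ω
I = V/|Z| = 1.2/718 = 1.67 mA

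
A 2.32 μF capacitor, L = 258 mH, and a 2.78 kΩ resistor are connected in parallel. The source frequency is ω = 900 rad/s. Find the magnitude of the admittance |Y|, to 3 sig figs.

X_L = ωL = 232 Ω
X_C = 1/(ωC) = 479 Ω
Parallel: admittances add. Y = 1/R + 1/(jωL) + jωC
Y = (0.000360 − j0.00222) S
|Y| = 0.00225 S → |Z| = 1/|Y| = 445 Ω, ∠Z = −∠Y = 80.8°

2.25 mS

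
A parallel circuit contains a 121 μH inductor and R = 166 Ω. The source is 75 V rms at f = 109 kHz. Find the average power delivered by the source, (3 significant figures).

ω = 2πf = 684900 rad/s
X_L = ωL = 82.9 Ω
Parallel: admittances add. Y = 1/R + 1/(jωL)
Y = (0.00602 − j0.0121) S
|Y| = 0.0135 S → |Z| = 1/|Y| = 74.1 Ω, ∠Z = −∠Y = 63.5°
I = V/|Z| = 1.01 A
P = VI cos φ = 75 × 1.01 × cos(63.5°) = 33.9 W

33.9 W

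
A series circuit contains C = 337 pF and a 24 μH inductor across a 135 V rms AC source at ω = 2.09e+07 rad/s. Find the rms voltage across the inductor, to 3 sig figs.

X_L = ωL = 502 Ω
X_C = 1/(ωC) = 142 Ω
Net reactance X = X_L − X_C = 360 Ω
Z = j360 Ω
|Z| = √(0² + 360²) = 360 Ω
I = V/|Z| = 375 mA
V_L = I·|Z_L| = 0.375 × 502 = 188 V

188 V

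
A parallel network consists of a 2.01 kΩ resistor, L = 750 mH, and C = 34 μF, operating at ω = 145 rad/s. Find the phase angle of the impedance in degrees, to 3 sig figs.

X_L = ωL = 109 Ω
X_C = 1/(ωC) = 203 Ω
Parallel: admittances add. Y = 1/R + 1/(jωL) + jωC
Y = (0.000498 − j0.00427) S
|Y| = 0.00429 S → |Z| = 1/|Y| = 233 Ω, ∠Z = −∠Y = 83.3°

83.3°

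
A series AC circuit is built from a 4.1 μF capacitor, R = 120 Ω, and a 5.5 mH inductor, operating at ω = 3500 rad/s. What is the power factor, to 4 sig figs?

0.9219

X_L = ωL = 19.25 Ω
X_C = 1/(ωC) = 69.69 Ω
Net reactance X = X_L − X_C = -50.44 Ω
Z = 120.0 − j50.44 Ω
|Z| = √(120.0² + 50.44²) = 130.2 Ω
∠Z = arctan(-50.44/120.0) = -22.80°
cos φ = cos(-22.80°) = 0.9219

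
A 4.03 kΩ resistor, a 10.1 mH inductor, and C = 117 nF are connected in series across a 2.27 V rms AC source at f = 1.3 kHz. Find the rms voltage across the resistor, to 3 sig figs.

2.21 V

ω = 2πf = 8168 rad/s
X_L = ωL = 82.5 Ω
X_C = 1/(ωC) = 1050 Ω
Net reactance X = X_L − X_C = -964 Ω
Z = 4030 − j964 Ω
|Z| = √(4030² + 964²) = 4140 Ω
I = V/|Z| = 548 μA
V_R = I·|Z_R| = 0.000548 × 4030 = 2.21 V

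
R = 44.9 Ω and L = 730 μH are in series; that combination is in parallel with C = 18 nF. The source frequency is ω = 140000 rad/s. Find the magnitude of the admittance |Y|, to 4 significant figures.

X_L = ωL = 102.2 Ω
X_C = 1/(ωC) = 396.8 Ω
Branch 1 (R+jX_L): Z₁ = 44.90 + j102.2 Ω, |Z₁| = 111.6 Ω
Branch 2 (−jX_C): Z₂ = −j396.8 Ω
Parallel: Z = Z₁Z₂/(Z₁+Z₂), |Z| = 148.6 Ω, ∠Z = 57.62°
|Y| = 1/|Z| = 6.728 mS

6.728 mS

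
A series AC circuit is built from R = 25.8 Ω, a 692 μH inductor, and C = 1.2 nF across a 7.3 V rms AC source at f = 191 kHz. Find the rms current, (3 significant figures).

ω = 2πf = 1.2e+06 rad/s
X_L = ωL = 830 Ω
X_C = 1/(ωC) = 694 Ω
Net reactance X = X_L − X_C = 136 Ω
Z = 25.8 + j136 Ω
|Z| = √(25.8² + 136²) = 138 Ω
I = V/|Z| = 7.3/138 = 52.7 mA

52.7 mA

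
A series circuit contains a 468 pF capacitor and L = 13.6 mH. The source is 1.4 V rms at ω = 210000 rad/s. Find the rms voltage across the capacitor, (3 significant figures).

X_L = ωL = 2860 Ω
X_C = 1/(ωC) = 10200 Ω
Net reactance X = X_L − X_C = -7320 Ω
Z = − j7320 Ω
|Z| = √(0² + 7320²) = 7320 Ω
I = V/|Z| = 191 μA
V_C = I·|Z_C| = 0.000191 × 10200 = 1.95 V

1.95 V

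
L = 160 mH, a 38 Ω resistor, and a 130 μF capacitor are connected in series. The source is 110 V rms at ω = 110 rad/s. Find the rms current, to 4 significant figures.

X_L = ωL = 17.60 Ω
X_C = 1/(ωC) = 69.93 Ω
Net reactance X = X_L − X_C = -52.33 Ω
Z = 38.00 − j52.33 Ω
|Z| = √(38.00² + 52.33²) = 64.67 Ω
I = V/|Z| = 110/64.67 = 1.701 A

1.701 A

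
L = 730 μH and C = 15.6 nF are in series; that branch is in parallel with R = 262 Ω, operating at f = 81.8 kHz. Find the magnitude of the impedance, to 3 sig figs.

ω = 2πf = 514000 rad/s
X_L = ωL = 375 Ω
X_C = 1/(ωC) = 125 Ω
Branch 1: Z₁ = R = 262 Ω
Branch 2 (series LC): Z₂ = j(X_L − X_C) = j250 Ω
Parallel: Z = Z₁Z₂/(Z₁+Z₂), |Z| = 181 Ω, ∠Z = 46.3°

181 Ω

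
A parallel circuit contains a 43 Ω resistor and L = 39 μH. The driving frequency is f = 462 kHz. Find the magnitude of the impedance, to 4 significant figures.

ω = 2πf = 2.903e+06 rad/s
X_L = ωL = 113.2 Ω
Parallel: admittances add. Y = 1/R + 1/(jωL)
Y = (0.02326 − j0.008833) S
|Y| = 0.02488 S → |Z| = 1/|Y| = 40.20 Ω, ∠Z = −∠Y = 20.80°

40.20 Ω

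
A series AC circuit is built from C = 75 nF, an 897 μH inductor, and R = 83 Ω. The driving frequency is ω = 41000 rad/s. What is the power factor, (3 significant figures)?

0.277

X_L = ωL = 36.8 Ω
X_C = 1/(ωC) = 325 Ω
Net reactance X = X_L − X_C = -288 Ω
Z = 83.0 − j288 Ω
|Z| = √(83.0² + 288²) = 300 Ω
∠Z = arctan(-288/83.0) = -73.9°
cos φ = cos(-73.9°) = 0.277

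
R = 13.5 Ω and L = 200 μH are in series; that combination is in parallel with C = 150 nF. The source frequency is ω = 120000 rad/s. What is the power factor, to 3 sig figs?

0.794

X_L = ωL = 24.0 Ω
X_C = 1/(ωC) = 55.6 Ω
Branch 1 (R+jX_L): Z₁ = 13.5 + j24.0 Ω, |Z₁| = 27.5 Ω
Branch 2 (−jX_C): Z₂ = −j55.6 Ω
Parallel: Z = Z₁Z₂/(Z₁+Z₂), |Z| = 44.6 Ω, ∠Z = 37.5°
cos φ = cos(37.5°) = 0.794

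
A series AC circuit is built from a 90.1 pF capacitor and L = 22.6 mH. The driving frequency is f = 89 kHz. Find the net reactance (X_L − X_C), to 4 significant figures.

-7209 Ω

ω = 2πf = 559200 rad/s
X_L = ωL = 12640 Ω
X_C = 1/(ωC) = 19850 Ω
X = 12640 − 19850 = -7209 Ω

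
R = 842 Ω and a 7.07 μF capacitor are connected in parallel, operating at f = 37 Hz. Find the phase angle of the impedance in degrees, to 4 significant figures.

ω = 2πf = 232.5 rad/s
X_C = 1/(ωC) = 608.4 Ω
Parallel: admittances add. Y = 1/R + jωC
Y = (0.001188 + j0.001644) S
|Y| = 0.002028 S → |Z| = 1/|Y| = 493.1 Ω, ∠Z = −∠Y = -54.15°

-54.15°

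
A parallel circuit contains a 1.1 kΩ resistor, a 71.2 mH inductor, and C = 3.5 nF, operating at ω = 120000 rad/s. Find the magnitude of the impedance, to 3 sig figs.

X_L = ωL = 8540 Ω
X_C = 1/(ωC) = 2380 Ω
Parallel: admittances add. Y = 1/R + 1/(jωL) + jωC
Y = (0.000909 + j0.000303) S
|Y| = 0.000958 S → |Z| = 1/|Y| = 1040 Ω, ∠Z = −∠Y = -18.4°

1040 Ω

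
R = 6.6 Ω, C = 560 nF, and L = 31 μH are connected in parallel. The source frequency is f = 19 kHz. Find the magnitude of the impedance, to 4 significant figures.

ω = 2πf = 119400 rad/s
X_L = ωL = 3.701 Ω
X_C = 1/(ωC) = 14.96 Ω
Parallel: admittances add. Y = 1/R + 1/(jωL) + jωC
Y = (0.1515 − j0.2034) S
|Y| = 0.2536 S → |Z| = 1/|Y| = 3.943 Ω, ∠Z = −∠Y = 53.31°

3.943 Ω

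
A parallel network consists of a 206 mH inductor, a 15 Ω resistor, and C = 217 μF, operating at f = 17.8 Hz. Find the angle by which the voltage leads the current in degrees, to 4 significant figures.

16.01°

ω = 2πf = 111.8 rad/s
X_L = ωL = 23.04 Ω
X_C = 1/(ωC) = 41.20 Ω
Parallel: admittances add. Y = 1/R + 1/(jωL) + jωC
Y = (0.06667 − j0.01913) S
|Y| = 0.06936 S → |Z| = 1/|Y| = 14.42 Ω, ∠Z = −∠Y = 16.01°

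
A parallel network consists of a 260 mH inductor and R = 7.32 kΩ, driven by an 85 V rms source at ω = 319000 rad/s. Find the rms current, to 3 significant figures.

X_L = ωL = 82900 Ω
Parallel: admittances add. Y = 1/R + 1/(jωL)
Y = (0.000137 − j1.21e-05) S
|Y| = 0.000137 S → |Z| = 1/|Y| = 7290 Ω, ∠Z = −∠Y = 5.04°
I = V/|Z| = 85/7290 = 11.7 mA

11.7 mA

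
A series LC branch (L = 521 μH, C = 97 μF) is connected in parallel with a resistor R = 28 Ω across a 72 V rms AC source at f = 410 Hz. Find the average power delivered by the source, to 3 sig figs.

185 W

ω = 2πf = 2576 rad/s
X_L = ωL = 1.34 Ω
X_C = 1/(ωC) = 4.00 Ω
Branch 1: Z₁ = R = 28.0 Ω
Branch 2 (series LC): Z₂ = j(X_L − X_C) = −j2.66 Ω
Parallel: Z = Z₁Z₂/(Z₁+Z₂), |Z| = 2.65 Ω, ∠Z = -84.6°
I = V/|Z| = 27.2 A
P = VI cos φ = 72 × 27.2 × cos(-84.6°) = 185 W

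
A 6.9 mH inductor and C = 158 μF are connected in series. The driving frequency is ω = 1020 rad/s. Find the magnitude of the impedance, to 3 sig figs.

X_L = ωL = 7.04 Ω
X_C = 1/(ωC) = 6.21 Ω
Net reactance X = X_L − X_C = 0.833 Ω
Z = j0.833 Ω
|Z| = √(0² + 0.833²) = 0.833 Ω

0.833 Ω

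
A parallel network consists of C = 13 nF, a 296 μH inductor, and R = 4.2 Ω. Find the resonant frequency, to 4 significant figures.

81.13 kHz

ω₀ = 1/√(LC) = 1/√(0.000296 × 1.3e-08) = 509800 rad/s
f₀ = ω₀/(2π) = 81.13 kHz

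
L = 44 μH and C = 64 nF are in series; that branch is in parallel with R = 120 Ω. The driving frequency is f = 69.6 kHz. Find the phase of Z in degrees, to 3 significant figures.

-82.2°

ω = 2πf = 437300 rad/s
X_L = ωL = 19.2 Ω
X_C = 1/(ωC) = 35.7 Ω
Branch 1: Z₁ = R = 120 Ω
Branch 2 (series LC): Z₂ = j(X_L − X_C) = −j16.5 Ω
Parallel: Z = Z₁Z₂/(Z₁+Z₂), |Z| = 16.3 Ω, ∠Z = -82.2°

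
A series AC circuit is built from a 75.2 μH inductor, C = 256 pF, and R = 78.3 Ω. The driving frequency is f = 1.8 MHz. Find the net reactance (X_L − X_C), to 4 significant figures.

505.1 Ω

ω = 2πf = 1.131e+07 rad/s
X_L = ωL = 850.5 Ω
X_C = 1/(ωC) = 345.4 Ω
X = 850.5 − 345.4 = 505.1 Ω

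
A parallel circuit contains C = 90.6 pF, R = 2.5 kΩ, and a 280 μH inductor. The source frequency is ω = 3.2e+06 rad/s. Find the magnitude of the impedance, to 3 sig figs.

1090 Ω

X_L = ωL = 896 Ω
X_C = 1/(ωC) = 3450 Ω
Parallel: admittances add. Y = 1/R + 1/(jωL) + jωC
Y = (0.000400 − j0.000826) S
|Y| = 0.000918 S → |Z| = 1/|Y| = 1090 Ω, ∠Z = −∠Y = 64.2°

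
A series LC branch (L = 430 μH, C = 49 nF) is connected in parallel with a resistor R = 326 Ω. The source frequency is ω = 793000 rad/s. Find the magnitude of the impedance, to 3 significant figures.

227 Ω

X_L = ωL = 341 Ω
X_C = 1/(ωC) = 25.7 Ω
Branch 1: Z₁ = R = 326 Ω
Branch 2 (series LC): Z₂ = j(X_L − X_C) = j315 Ω
Parallel: Z = Z₁Z₂/(Z₁+Z₂), |Z| = 227 Ω, ∠Z = 46.0°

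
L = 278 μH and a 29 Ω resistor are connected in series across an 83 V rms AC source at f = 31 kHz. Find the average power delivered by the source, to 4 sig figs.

ω = 2πf = 194800 rad/s
X_L = ωL = 54.15 Ω
Z = 29.00 + j54.15 Ω
|Z| = √(29.00² + 54.15²) = 61.43 Ω
∠Z = arctan(54.15/29.00) = 61.83°
I = V/|Z| = 1.351 A
P = VI cos φ = 83 × 1.351 × cos(61.83°) = 52.95 W

52.95 W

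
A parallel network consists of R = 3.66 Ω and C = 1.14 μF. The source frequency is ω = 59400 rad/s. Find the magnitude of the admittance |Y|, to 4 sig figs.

281.5 mS

X_C = 1/(ωC) = 14.77 Ω
Parallel: admittances add. Y = 1/R + jωC
Y = (0.2732 + j0.06772) S
|Y| = 0.2815 S → |Z| = 1/|Y| = 3.553 Ω, ∠Z = −∠Y = -13.92°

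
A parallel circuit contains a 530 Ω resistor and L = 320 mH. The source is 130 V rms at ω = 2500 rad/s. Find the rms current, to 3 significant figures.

294 mA

X_L = ωL = 800 Ω
Parallel: admittances add. Y = 1/R + 1/(jωL)
Y = (0.00189 − j0.00125) S
|Y| = 0.00226 S → |Z| = 1/|Y| = 442 Ω, ∠Z = −∠Y = 33.5°
I = V/|Z| = 130/442 = 294 mA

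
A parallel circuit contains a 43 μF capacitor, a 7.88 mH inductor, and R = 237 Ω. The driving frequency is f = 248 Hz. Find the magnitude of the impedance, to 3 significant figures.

ω = 2πf = 1558 rad/s
X_L = ωL = 12.3 Ω
X_C = 1/(ωC) = 14.9 Ω
Parallel: admittances add. Y = 1/R + 1/(jωL) + jωC
Y = (0.00422 − j0.0144) S
|Y| = 0.0150 S → |Z| = 1/|Y| = 66.5 Ω, ∠Z = −∠Y = 73.7°

66.5 Ω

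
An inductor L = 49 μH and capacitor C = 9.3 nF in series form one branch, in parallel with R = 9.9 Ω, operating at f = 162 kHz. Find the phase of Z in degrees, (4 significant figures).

ω = 2πf = 1.018e+06 rad/s
X_L = ωL = 49.88 Ω
X_C = 1/(ωC) = 105.6 Ω
Branch 1: Z₁ = R = 9.900 Ω
Branch 2 (series LC): Z₂ = j(X_L − X_C) = −j55.76 Ω
Parallel: Z = Z₁Z₂/(Z₁+Z₂), |Z| = 9.748 Ω, ∠Z = -10.07°

-10.07°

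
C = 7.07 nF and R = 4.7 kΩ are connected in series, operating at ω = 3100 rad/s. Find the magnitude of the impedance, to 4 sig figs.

X_C = 1/(ωC) = 45630 Ω
Z = 4700 − j45630 Ω
|Z| = √(4700² + 45630²) = 45870 Ω

45870 Ω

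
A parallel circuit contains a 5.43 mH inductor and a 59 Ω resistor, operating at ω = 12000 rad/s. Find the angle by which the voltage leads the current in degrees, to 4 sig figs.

42.16°

X_L = ωL = 65.16 Ω
Parallel: admittances add. Y = 1/R + 1/(jωL)
Y = (0.01695 − j0.01535) S
|Y| = 0.02286 S → |Z| = 1/|Y| = 43.74 Ω, ∠Z = −∠Y = 42.16°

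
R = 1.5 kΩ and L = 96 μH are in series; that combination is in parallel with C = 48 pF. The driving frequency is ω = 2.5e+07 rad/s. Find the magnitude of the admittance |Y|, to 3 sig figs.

920 μS

X_L = ωL = 2400 Ω
X_C = 1/(ωC) = 833 Ω
Branch 1 (R+jX_L): Z₁ = 1500 + j2400 Ω, |Z₁| = 2830 Ω
Branch 2 (−jX_C): Z₂ = −j833 Ω
Parallel: Z = Z₁Z₂/(Z₁+Z₂), |Z| = 1090 Ω, ∠Z = -78.3°
|Y| = 1/|Z| = 920 μS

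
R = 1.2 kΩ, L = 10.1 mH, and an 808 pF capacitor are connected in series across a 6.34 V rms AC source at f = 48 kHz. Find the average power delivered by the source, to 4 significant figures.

18.85 mW

ω = 2πf = 301600 rad/s
X_L = ωL = 3046 Ω
X_C = 1/(ωC) = 4104 Ω
Net reactance X = X_L − X_C = -1058 Ω
Z = 1200 − j1058 Ω
|Z| = √(1200² + 1058²) = 1599 Ω
∠Z = arctan(-1058/1200) = -41.39°
I = V/|Z| = 3.964 mA
P = VI cos φ = 6.34 × 0.003964 × cos(-41.39°) = 18.85 mW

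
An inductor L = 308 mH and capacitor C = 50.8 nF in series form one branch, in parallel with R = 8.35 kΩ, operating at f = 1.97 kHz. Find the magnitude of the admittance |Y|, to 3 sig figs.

ω = 2πf = 12380 rad/s
X_L = ωL = 3810 Ω
X_C = 1/(ωC) = 1590 Ω
Branch 1: Z₁ = R = 8350 Ω
Branch 2 (series LC): Z₂ = j(X_L − X_C) = j2220 Ω
Parallel: Z = Z₁Z₂/(Z₁+Z₂), |Z| = 2150 Ω, ∠Z = 75.1°
|Y| = 1/|Z| = 466 μS

466 μS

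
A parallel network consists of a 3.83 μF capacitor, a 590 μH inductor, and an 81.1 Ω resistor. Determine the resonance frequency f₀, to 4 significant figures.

3.348 kHz

ω₀ = 1/√(LC) = 1/√(0.00059 × 3.83e-06) = 21040 rad/s
f₀ = ω₀/(2π) = 3.348 kHz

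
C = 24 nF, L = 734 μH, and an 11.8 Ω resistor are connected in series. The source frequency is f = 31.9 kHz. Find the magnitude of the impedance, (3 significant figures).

61.9 Ω

ω = 2πf = 200400 rad/s
X_L = ωL = 147 Ω
X_C = 1/(ωC) = 208 Ω
Net reactance X = X_L − X_C = -60.8 Ω
Z = 11.8 − j60.8 Ω
|Z| = √(11.8² + 60.8²) = 61.9 Ω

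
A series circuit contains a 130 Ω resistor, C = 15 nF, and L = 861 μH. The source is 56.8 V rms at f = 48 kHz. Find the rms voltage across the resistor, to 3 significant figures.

ω = 2πf = 301600 rad/s
X_L = ωL = 260 Ω
X_C = 1/(ωC) = 221 Ω
Net reactance X = X_L − X_C = 38.6 Ω
Z = 130 + j38.6 Ω
|Z| = √(130² + 38.6²) = 136 Ω
I = V/|Z| = 419 mA
V_R = I·|Z_R| = 0.419 × 130 = 54.4 V

54.4 V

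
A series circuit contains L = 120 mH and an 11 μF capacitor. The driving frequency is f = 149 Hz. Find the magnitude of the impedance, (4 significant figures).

15.24 Ω

ω = 2πf = 936.2 rad/s
X_L = ωL = 112.3 Ω
X_C = 1/(ωC) = 97.10 Ω
Net reactance X = X_L − X_C = 15.24 Ω
Z = j15.24 Ω
|Z| = √(0² + 15.24²) = 15.24 Ω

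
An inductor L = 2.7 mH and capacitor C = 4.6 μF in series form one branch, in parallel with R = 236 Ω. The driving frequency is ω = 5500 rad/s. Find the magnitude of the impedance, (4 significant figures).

24.54 Ω

X_L = ωL = 14.85 Ω
X_C = 1/(ωC) = 39.53 Ω
Branch 1: Z₁ = R = 236.0 Ω
Branch 2 (series LC): Z₂ = j(X_L − X_C) = −j24.68 Ω
Parallel: Z = Z₁Z₂/(Z₁+Z₂), |Z| = 24.54 Ω, ∠Z = -84.03°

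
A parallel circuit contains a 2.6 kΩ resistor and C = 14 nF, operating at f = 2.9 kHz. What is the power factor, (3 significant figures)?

0.833

ω = 2πf = 18220 rad/s
X_C = 1/(ωC) = 3920 Ω
Parallel: admittances add. Y = 1/R + jωC
Y = (0.000385 + j0.000255) S
|Y| = 0.000462 S → |Z| = 1/|Y| = 2170 Ω, ∠Z = −∠Y = -33.6°
cos φ = cos(-33.6°) = 0.833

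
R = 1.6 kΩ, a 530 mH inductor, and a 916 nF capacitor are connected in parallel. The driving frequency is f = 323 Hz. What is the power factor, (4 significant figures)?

0.5581

ω = 2πf = 2029 rad/s
X_L = ωL = 1076 Ω
X_C = 1/(ωC) = 537.9 Ω
Parallel: admittances add. Y = 1/R + 1/(jωL) + jωC
Y = (0.0006250 + j0.0009293) S
|Y| = 0.001120 S → |Z| = 1/|Y| = 892.9 Ω, ∠Z = −∠Y = -56.08°
cos φ = cos(-56.08°) = 0.5581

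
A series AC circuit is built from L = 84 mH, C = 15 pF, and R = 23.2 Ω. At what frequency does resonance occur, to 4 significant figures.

141.8 kHz

ω₀ = 1/√(LC) = 1/√(0.084 × 1.5e-11) = 890900 rad/s
f₀ = ω₀/(2π) = 141.8 kHz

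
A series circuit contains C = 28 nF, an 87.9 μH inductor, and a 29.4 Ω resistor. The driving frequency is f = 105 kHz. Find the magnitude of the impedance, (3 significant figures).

29.7 Ω

ω = 2πf = 659700 rad/s
X_L = ωL = 58.0 Ω
X_C = 1/(ωC) = 54.1 Ω
Net reactance X = X_L − X_C = 3.86 Ω
Z = 29.4 + j3.86 Ω
|Z| = √(29.4² + 3.86²) = 29.7 Ω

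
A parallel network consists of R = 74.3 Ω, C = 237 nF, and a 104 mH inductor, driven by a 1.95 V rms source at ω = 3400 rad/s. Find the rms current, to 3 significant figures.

26.5 mA

X_L = ωL = 354 Ω
X_C = 1/(ωC) = 1240 Ω
Parallel: admittances add. Y = 1/R + 1/(jωL) + jωC
Y = (0.0135 − j0.00202) S
|Y| = 0.0136 S → |Z| = 1/|Y| = 73.5 Ω, ∠Z = −∠Y = 8.54°
I = V/|Z| = 1.95/73.5 = 26.5 mA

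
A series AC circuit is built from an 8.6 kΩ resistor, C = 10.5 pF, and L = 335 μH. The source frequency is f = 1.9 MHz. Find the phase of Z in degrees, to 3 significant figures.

-24.8°

ω = 2πf = 1.194e+07 rad/s
X_L = ωL = 4000 Ω
X_C = 1/(ωC) = 7980 Ω
Net reactance X = X_L − X_C = -3980 Ω
Z = 8600 − j3980 Ω
|Z| = √(8600² + 3980²) = 9480 Ω
∠Z = arctan(-3980/8600) = -24.8°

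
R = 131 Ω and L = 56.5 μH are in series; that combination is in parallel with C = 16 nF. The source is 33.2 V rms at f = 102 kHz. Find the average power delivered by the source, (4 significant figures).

ω = 2πf = 640900 rad/s
X_L = ωL = 36.21 Ω
X_C = 1/(ωC) = 97.52 Ω
Branch 1 (R+jX_L): Z₁ = 131.0 + j36.21 Ω, |Z₁| = 135.9 Ω
Branch 2 (−jX_C): Z₂ = −j97.52 Ω
Parallel: Z = Z₁Z₂/(Z₁+Z₂), |Z| = 91.64 Ω, ∠Z = -49.47°
I = V/|Z| = 362.3 mA
P = VI cos φ = 33.2 × 0.3623 × cos(-49.47°) = 7.817 W

7.817 W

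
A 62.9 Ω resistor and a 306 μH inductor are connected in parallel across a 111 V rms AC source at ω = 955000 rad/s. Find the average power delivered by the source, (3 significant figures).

X_L = ωL = 292 Ω
Parallel: admittances add. Y = 1/R + 1/(jωL)
Y = (0.0159 − j0.00342) S
|Y| = 0.0163 S → |Z| = 1/|Y| = 61.5 Ω, ∠Z = −∠Y = 12.1°
I = V/|Z| = 1.81 A
P = VI cos φ = 111 × 1.81 × cos(12.1°) = 196 W

196 W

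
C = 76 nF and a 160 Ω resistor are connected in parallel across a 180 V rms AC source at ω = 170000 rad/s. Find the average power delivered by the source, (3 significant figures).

X_C = 1/(ωC) = 77.4 Ω
Parallel: admittances add. Y = 1/R + jωC
Y = (0.00625 + j0.0129) S
|Y| = 0.0144 S → |Z| = 1/|Y| = 69.7 Ω, ∠Z = −∠Y = -64.2°
I = V/|Z| = 2.58 A
P = VI cos φ = 180 × 2.58 × cos(-64.2°) = 203 W

203 W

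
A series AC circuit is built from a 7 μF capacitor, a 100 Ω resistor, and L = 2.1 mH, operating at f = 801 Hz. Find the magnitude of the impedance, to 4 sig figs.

ω = 2πf = 5033 rad/s
X_L = ωL = 10.57 Ω
X_C = 1/(ωC) = 28.39 Ω
Net reactance X = X_L − X_C = -17.82 Ω
Z = 100.0 − j17.82 Ω
|Z| = √(100.0² + 17.82²) = 101.6 Ω

101.6 Ω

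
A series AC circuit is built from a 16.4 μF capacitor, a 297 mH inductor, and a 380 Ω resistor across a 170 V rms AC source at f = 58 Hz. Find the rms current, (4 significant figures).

442.1 mA

ω = 2πf = 364.4 rad/s
X_L = ωL = 108.2 Ω
X_C = 1/(ωC) = 167.3 Ω
Net reactance X = X_L − X_C = -59.09 Ω
Z = 380.0 − j59.09 Ω
|Z| = √(380.0² + 59.09²) = 384.6 Ω
I = V/|Z| = 170/384.6 = 442.1 mA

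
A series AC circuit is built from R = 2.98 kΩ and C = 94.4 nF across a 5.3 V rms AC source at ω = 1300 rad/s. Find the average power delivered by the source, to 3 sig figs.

1.11 mW

X_C = 1/(ωC) = 8150 Ω
Z = 2980 − j8150 Ω
|Z| = √(2980² + 8150²) = 8680 Ω
∠Z = arctan(-8150/2980) = -69.9°
I = V/|Z| = 611 μA
P = VI cos φ = 5.3 × 0.000611 × cos(-69.9°) = 1.11 mW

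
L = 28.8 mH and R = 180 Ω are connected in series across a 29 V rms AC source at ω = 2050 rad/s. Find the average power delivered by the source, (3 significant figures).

4.22 W

X_L = ωL = 59.0 Ω
Z = 180 + j59.0 Ω
|Z| = √(180² + 59.0²) = 189 Ω
∠Z = arctan(59.0/180) = 18.2°
I = V/|Z| = 153 mA
P = VI cos φ = 29 × 0.153 × cos(18.2°) = 4.22 W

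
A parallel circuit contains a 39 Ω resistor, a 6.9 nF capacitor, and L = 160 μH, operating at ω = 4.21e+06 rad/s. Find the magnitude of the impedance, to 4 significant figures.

X_L = ωL = 673.6 Ω
X_C = 1/(ωC) = 34.42 Ω
Parallel: admittances add. Y = 1/R + 1/(jωL) + jωC
Y = (0.02564 + j0.02756) S
|Y| = 0.03765 S → |Z| = 1/|Y| = 26.56 Ω, ∠Z = −∠Y = -47.07°

26.56 Ω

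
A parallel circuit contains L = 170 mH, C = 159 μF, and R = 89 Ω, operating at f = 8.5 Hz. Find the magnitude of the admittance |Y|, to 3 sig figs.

ω = 2πf = 53.41 rad/s
X_L = ωL = 9.08 Ω
X_C = 1/(ωC) = 118 Ω
Parallel: admittances add. Y = 1/R + 1/(jωL) + jωC
Y = (0.0112 − j0.102) S
|Y| = 0.102 S → |Z| = 1/|Y| = 9.78 Ω, ∠Z = −∠Y = 83.7°

102 mS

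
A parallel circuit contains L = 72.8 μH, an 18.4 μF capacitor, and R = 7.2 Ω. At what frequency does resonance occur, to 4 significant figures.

4.349 kHz

ω₀ = 1/√(LC) = 1/√(7.28e-05 × 1.84e-05) = 27320 rad/s
f₀ = ω₀/(2π) = 4.349 kHz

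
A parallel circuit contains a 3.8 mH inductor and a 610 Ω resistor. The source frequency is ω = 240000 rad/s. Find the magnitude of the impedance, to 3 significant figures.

X_L = ωL = 912 Ω
Parallel: admittances add. Y = 1/R + 1/(jωL)
Y = (0.00164 − j0.00110) S
|Y| = 0.00197 S → |Z| = 1/|Y| = 507 Ω, ∠Z = −∠Y = 33.8°

507 Ω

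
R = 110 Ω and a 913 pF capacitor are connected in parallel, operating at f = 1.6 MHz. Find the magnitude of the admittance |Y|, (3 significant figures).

12.9 mS

ω = 2πf = 1.005e+07 rad/s
X_C = 1/(ωC) = 109 Ω
Parallel: admittances add. Y = 1/R + jωC
Y = (0.00909 + j0.00918) S
|Y| = 0.0129 S → |Z| = 1/|Y| = 77.4 Ω, ∠Z = −∠Y = -45.3°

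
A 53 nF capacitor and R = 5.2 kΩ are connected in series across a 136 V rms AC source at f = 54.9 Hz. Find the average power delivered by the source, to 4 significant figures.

ω = 2πf = 344.9 rad/s
X_C = 1/(ωC) = 54700 Ω
Z = 5200 − j54700 Ω
|Z| = √(5200² + 54700²) = 54940 Ω
∠Z = arctan(-54700/5200) = -84.57°
I = V/|Z| = 2.475 mA
P = VI cos φ = 136 × 0.002475 × cos(-84.57°) = 31.86 mW

31.86 mW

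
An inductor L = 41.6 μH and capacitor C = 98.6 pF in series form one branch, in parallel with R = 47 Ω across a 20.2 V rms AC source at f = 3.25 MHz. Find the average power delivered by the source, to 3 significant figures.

ω = 2πf = 2.042e+07 rad/s
X_L = ωL = 849 Ω
X_C = 1/(ωC) = 497 Ω
Branch 1: Z₁ = R = 47.0 Ω
Branch 2 (series LC): Z₂ = j(X_L − X_C) = j353 Ω
Parallel: Z = Z₁Z₂/(Z₁+Z₂), |Z| = 46.6 Ω, ∠Z = 7.59°
I = V/|Z| = 434 mA
P = VI cos φ = 20.2 × 0.434 × cos(7.59°) = 8.68 W

8.68 W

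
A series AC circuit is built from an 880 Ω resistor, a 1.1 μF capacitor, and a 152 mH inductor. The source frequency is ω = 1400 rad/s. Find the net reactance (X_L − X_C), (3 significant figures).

-437 Ω

X_L = ωL = 213 Ω
X_C = 1/(ωC) = 649 Ω
X = 213 − 649 = -437 Ω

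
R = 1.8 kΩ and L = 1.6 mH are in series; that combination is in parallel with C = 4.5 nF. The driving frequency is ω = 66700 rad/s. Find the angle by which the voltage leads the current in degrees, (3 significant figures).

-25.8°

X_L = ωL = 107 Ω
X_C = 1/(ωC) = 3330 Ω
Branch 1 (R+jX_L): Z₁ = 1800 + j107 Ω, |Z₁| = 1800 Ω
Branch 2 (−jX_C): Z₂ = −j3330 Ω
Parallel: Z = Z₁Z₂/(Z₁+Z₂), |Z| = 1630 Ω, ∠Z = -25.8°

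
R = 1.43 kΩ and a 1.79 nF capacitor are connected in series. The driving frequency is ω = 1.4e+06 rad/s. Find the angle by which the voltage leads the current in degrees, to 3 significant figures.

X_C = 1/(ωC) = 399 Ω
Z = 1430 − j399 Ω
|Z| = √(1430² + 399²) = 1480 Ω
∠Z = arctan(-399/1430) = -15.6°

-15.6°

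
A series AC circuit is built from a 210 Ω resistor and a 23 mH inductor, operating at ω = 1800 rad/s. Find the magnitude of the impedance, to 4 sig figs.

214.0 Ω

X_L = ωL = 41.40 Ω
Z = 210.0 + j41.40 Ω
|Z| = √(210.0² + 41.40²) = 214.0 Ω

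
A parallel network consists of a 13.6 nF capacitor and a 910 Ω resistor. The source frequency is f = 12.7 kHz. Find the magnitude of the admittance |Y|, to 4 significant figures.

1.544 mS

ω = 2πf = 79800 rad/s
X_C = 1/(ωC) = 921.5 Ω
Parallel: admittances add. Y = 1/R + jωC
Y = (0.001099 + j0.001085) S
|Y| = 0.001544 S → |Z| = 1/|Y| = 647.5 Ω, ∠Z = −∠Y = -44.64°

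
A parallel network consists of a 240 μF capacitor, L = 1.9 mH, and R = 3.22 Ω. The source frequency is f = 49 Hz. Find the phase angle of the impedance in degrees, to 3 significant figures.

ω = 2πf = 307.9 rad/s
X_L = ωL = 0.585 Ω
X_C = 1/(ωC) = 13.5 Ω
Parallel: admittances add. Y = 1/R + 1/(jωL) + jωC
Y = (0.311 − j1.64) S
|Y| = 1.66 S → |Z| = 1/|Y| = 0.601 Ω, ∠Z = −∠Y = 79.2°

79.2°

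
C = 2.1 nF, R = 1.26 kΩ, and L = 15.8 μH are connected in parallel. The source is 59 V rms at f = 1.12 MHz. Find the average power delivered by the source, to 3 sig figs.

2.76 W

ω = 2πf = 7.037e+06 rad/s
X_L = ωL = 111 Ω
X_C = 1/(ωC) = 67.7 Ω
Parallel: admittances add. Y = 1/R + 1/(jωL) + jωC
Y = (0.000794 + j0.00578) S
|Y| = 0.00584 S → |Z| = 1/|Y| = 171 Ω, ∠Z = −∠Y = -82.2°
I = V/|Z| = 344 mA
P = VI cos φ = 59 × 0.344 × cos(-82.2°) = 2.76 W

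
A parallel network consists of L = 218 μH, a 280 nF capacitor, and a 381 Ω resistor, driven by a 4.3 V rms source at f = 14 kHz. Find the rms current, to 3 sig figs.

119 mA

ω = 2πf = 87960 rad/s
X_L = ωL = 19.2 Ω
X_C = 1/(ωC) = 40.6 Ω
Parallel: admittances add. Y = 1/R + 1/(jωL) + jωC
Y = (0.00262 − j0.0275) S
|Y| = 0.0276 S → |Z| = 1/|Y| = 36.2 Ω, ∠Z = −∠Y = 84.6°
I = V/|Z| = 4.3/36.2 = 119 mA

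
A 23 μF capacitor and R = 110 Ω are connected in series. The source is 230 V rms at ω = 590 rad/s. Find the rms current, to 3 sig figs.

X_C = 1/(ωC) = 73.7 Ω
Z = 110 − j73.7 Ω
|Z| = √(110² + 73.7²) = 132 Ω
I = V/|Z| = 230/132 = 1.74 A

1.74 A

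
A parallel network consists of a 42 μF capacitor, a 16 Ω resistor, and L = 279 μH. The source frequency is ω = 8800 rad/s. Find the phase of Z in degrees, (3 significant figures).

31.1°

X_L = ωL = 2.46 Ω
X_C = 1/(ωC) = 2.71 Ω
Parallel: admittances add. Y = 1/R + 1/(jωL) + jωC
Y = (0.0625 − j0.0377) S
|Y| = 0.0730 S → |Z| = 1/|Y| = 13.7 Ω, ∠Z = −∠Y = 31.1°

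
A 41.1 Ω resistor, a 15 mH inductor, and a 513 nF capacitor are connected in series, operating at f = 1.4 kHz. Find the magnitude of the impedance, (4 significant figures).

ω = 2πf = 8796 rad/s
X_L = ωL = 131.9 Ω
X_C = 1/(ωC) = 221.6 Ω
Net reactance X = X_L − X_C = -89.66 Ω
Z = 41.10 − j89.66 Ω
|Z| = √(41.10² + 89.66²) = 98.63 Ω

98.63 Ω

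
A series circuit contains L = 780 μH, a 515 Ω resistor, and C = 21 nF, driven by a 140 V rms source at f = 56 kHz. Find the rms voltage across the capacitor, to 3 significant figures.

ω = 2πf = 351900 rad/s
X_L = ωL = 274 Ω
X_C = 1/(ωC) = 135 Ω
Net reactance X = X_L − X_C = 139 Ω
Z = 515 + j139 Ω
|Z| = √(515² + 139²) = 533 Ω
I = V/|Z| = 262 mA
V_C = I·|Z_C| = 0.262 × 135 = 35.5 V

35.5 V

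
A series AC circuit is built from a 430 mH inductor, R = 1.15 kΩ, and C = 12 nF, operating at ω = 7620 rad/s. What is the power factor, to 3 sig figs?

X_L = ωL = 3280 Ω
X_C = 1/(ωC) = 10900 Ω
Net reactance X = X_L − X_C = -7660 Ω
Z = 1150 − j7660 Ω
|Z| = √(1150² + 7660²) = 7750 Ω
∠Z = arctan(-7660/1150) = -81.5°
cos φ = cos(-81.5°) = 0.148

0.148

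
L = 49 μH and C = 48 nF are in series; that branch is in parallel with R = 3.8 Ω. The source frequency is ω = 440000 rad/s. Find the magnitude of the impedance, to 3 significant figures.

3.76 Ω

X_L = ωL = 21.6 Ω
X_C = 1/(ωC) = 47.3 Ω
Branch 1: Z₁ = R = 3.80 Ω
Branch 2 (series LC): Z₂ = j(X_L − X_C) = −j25.8 Ω
Parallel: Z = Z₁Z₂/(Z₁+Z₂), |Z| = 3.76 Ω, ∠Z = -8.38°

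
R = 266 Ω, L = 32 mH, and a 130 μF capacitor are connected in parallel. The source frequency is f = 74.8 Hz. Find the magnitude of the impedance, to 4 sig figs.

ω = 2πf = 470.0 rad/s
X_L = ωL = 15.04 Ω
X_C = 1/(ωC) = 16.37 Ω
Parallel: admittances add. Y = 1/R + 1/(jωL) + jωC
Y = (0.003759 − j0.005394) S
|Y| = 0.006575 S → |Z| = 1/|Y| = 152.1 Ω, ∠Z = −∠Y = 55.13°

152.1 Ω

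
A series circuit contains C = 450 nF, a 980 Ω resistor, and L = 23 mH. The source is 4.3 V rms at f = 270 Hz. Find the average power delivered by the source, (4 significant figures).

7.035 mW

ω = 2πf = 1696 rad/s
X_L = ωL = 39.02 Ω
X_C = 1/(ωC) = 1310 Ω
Net reactance X = X_L − X_C = -1271 Ω
Z = 980.0 − j1271 Ω
|Z| = √(980.0² + 1271²) = 1605 Ω
∠Z = arctan(-1271/980.0) = -52.36°
I = V/|Z| = 2.679 mA
P = VI cos φ = 4.3 × 0.002679 × cos(-52.36°) = 7.035 mW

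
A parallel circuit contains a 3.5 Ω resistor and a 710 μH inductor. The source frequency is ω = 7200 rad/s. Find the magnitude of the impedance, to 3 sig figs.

2.89 Ω

X_L = ωL = 5.11 Ω
Parallel: admittances add. Y = 1/R + 1/(jωL)
Y = (0.286 − j0.196) S
|Y| = 0.346 S → |Z| = 1/|Y| = 2.89 Ω, ∠Z = −∠Y = 34.4°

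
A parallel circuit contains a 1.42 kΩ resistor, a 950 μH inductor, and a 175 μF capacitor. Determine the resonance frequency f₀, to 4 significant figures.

390.3 Hz

ω₀ = 1/√(LC) = 1/√(0.00095 × 0.000175) = 2453 rad/s
f₀ = ω₀/(2π) = 390.3 Hz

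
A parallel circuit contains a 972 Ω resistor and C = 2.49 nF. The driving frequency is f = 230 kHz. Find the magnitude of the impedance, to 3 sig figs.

267 Ω

ω = 2πf = 1.445e+06 rad/s
X_C = 1/(ωC) = 278 Ω
Parallel: admittances add. Y = 1/R + jωC
Y = (0.00103 + j0.00360) S
|Y| = 0.00374 S → |Z| = 1/|Y| = 267 Ω, ∠Z = −∠Y = -74.0°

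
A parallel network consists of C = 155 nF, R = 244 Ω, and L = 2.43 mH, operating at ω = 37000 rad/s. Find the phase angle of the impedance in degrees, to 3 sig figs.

52.7°

X_L = ωL = 89.9 Ω
X_C = 1/(ωC) = 174 Ω
Parallel: admittances add. Y = 1/R + 1/(jωL) + jωC
Y = (0.00410 − j0.00539) S
|Y| = 0.00677 S → |Z| = 1/|Y| = 148 Ω, ∠Z = −∠Y = 52.7°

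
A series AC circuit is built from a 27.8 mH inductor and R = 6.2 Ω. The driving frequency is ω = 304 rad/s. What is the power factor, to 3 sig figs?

0.592

X_L = ωL = 8.45 Ω
Z = 6.20 + j8.45 Ω
|Z| = √(6.20² + 8.45²) = 10.5 Ω
∠Z = arctan(8.45/6.20) = 53.7°
cos φ = cos(53.7°) = 0.592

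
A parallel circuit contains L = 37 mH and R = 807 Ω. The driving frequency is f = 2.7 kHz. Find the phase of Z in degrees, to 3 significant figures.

52.1°

ω = 2πf = 16960 rad/s
X_L = ωL = 628 Ω
Parallel: admittances add. Y = 1/R + 1/(jωL)
Y = (0.00124 − j0.00159) S
|Y| = 0.00202 S → |Z| = 1/|Y| = 495 Ω, ∠Z = −∠Y = 52.1°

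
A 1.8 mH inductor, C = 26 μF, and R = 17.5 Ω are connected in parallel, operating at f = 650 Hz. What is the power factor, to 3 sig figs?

ω = 2πf = 4084 rad/s
X_L = ωL = 7.35 Ω
X_C = 1/(ωC) = 9.42 Ω
Parallel: admittances add. Y = 1/R + 1/(jωL) + jωC
Y = (0.0571 − j0.0298) S
|Y| = 0.0645 S → |Z| = 1/|Y| = 15.5 Ω, ∠Z = −∠Y = 27.6°
cos φ = cos(27.6°) = 0.886

0.886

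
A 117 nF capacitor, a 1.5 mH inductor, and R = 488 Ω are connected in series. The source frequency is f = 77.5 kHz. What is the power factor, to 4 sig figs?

0.5649

ω = 2πf = 486900 rad/s
X_L = ωL = 730.4 Ω
X_C = 1/(ωC) = 17.55 Ω
Net reactance X = X_L − X_C = 712.9 Ω
Z = 488.0 + j712.9 Ω
|Z| = √(488.0² + 712.9²) = 863.9 Ω
∠Z = arctan(712.9/488.0) = 55.61°
cos φ = cos(55.61°) = 0.5649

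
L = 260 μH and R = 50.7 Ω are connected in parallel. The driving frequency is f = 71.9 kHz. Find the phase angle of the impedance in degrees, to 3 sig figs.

23.3°

ω = 2πf = 451800 rad/s
X_L = ωL = 117 Ω
Parallel: admittances add. Y = 1/R + 1/(jωL)
Y = (0.0197 − j0.00851) S
|Y| = 0.0215 S → |Z| = 1/|Y| = 46.5 Ω, ∠Z = −∠Y = 23.3°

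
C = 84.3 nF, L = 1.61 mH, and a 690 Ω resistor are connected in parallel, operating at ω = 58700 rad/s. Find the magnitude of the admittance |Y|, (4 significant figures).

X_L = ωL = 94.51 Ω
X_C = 1/(ωC) = 202.1 Ω
Parallel: admittances add. Y = 1/R + 1/(jωL) + jωC
Y = (0.001449 − j0.005633) S
|Y| = 0.005816 S → |Z| = 1/|Y| = 171.9 Ω, ∠Z = −∠Y = 75.57°

5.816 mS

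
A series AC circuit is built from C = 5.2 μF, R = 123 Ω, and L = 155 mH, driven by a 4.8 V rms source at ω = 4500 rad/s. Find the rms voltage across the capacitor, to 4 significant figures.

0.3079 V

X_L = ωL = 697.5 Ω
X_C = 1/(ωC) = 42.74 Ω
Net reactance X = X_L − X_C = 654.8 Ω
Z = 123.0 + j654.8 Ω
|Z| = √(123.0² + 654.8²) = 666.2 Ω
I = V/|Z| = 7.205 mA
V_C = I·|Z_C| = 0.007205 × 42.74 = 0.3079 V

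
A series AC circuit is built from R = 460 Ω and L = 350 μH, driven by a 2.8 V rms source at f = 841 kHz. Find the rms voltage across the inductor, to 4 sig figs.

ω = 2πf = 5.284e+06 rad/s
X_L = ωL = 1849 Ω
Z = 460.0 + j1849 Ω
|Z| = √(460.0² + 1849²) = 1906 Ω
I = V/|Z| = 1.469 mA
V_L = I·|Z_L| = 0.001469 × 1849 = 2.717 V

2.717 V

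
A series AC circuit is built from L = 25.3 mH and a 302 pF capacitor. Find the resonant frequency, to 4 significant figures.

57.58 kHz

ω₀ = 1/√(LC) = 1/√(0.0253 × 3.02e-10) = 361800 rad/s
f₀ = ω₀/(2π) = 57.58 kHz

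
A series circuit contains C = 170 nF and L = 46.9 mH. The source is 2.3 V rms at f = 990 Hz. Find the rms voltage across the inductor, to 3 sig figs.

1.03 V

ω = 2πf = 6220 rad/s
X_L = ωL = 292 Ω
X_C = 1/(ωC) = 946 Ω
Net reactance X = X_L − X_C = -654 Ω
Z = − j654 Ω
|Z| = √(0² + 654²) = 654 Ω
I = V/|Z| = 3.52 mA
V_L = I·|Z_L| = 0.00352 × 292 = 1.03 V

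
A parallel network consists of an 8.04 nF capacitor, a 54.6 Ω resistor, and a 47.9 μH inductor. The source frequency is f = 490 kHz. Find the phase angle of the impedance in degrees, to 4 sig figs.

ω = 2πf = 3.079e+06 rad/s
X_L = ωL = 147.5 Ω
X_C = 1/(ωC) = 40.40 Ω
Parallel: admittances add. Y = 1/R + 1/(jωL) + jωC
Y = (0.01832 + j0.01797) S
|Y| = 0.02566 S → |Z| = 1/|Y| = 38.97 Ω, ∠Z = −∠Y = -44.46°

-44.46°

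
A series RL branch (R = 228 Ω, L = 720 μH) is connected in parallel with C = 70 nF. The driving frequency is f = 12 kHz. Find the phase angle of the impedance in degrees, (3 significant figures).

ω = 2πf = 75400 rad/s
X_L = ωL = 54.3 Ω
X_C = 1/(ωC) = 189 Ω
Branch 1 (R+jX_L): Z₁ = 228 + j54.3 Ω, |Z₁| = 234 Ω
Branch 2 (−jX_C): Z₂ = −j189 Ω
Parallel: Z = Z₁Z₂/(Z₁+Z₂), |Z| = 168 Ω, ∠Z = -45.9°

-45.9°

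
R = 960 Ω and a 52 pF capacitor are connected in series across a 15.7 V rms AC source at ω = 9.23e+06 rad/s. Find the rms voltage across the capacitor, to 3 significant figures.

X_C = 1/(ωC) = 2080 Ω
Z = 960 − j2080 Ω
|Z| = √(960² + 2080²) = 2290 Ω
I = V/|Z| = 6.84 mA
V_C = I·|Z_C| = 0.00684 × 2080 = 14.3 V

14.3 V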